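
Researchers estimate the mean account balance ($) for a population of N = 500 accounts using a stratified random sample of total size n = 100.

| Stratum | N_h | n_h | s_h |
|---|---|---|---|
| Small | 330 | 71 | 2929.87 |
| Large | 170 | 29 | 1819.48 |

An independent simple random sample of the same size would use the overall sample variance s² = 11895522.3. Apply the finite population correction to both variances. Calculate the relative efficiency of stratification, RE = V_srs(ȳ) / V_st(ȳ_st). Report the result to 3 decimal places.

RE ≈ 1.820

V̂(ȳ_st) = Σ W_h² (1 − n_h/N_h) s_h²/n_h, with W_h = N_h/N and N = 500:
  stratum Small: (330/500)²·(1 − 71/330)·2929.87²/71 = 41334.4
  stratum Large: (170/500)²·(1 − 29/170)·1819.48²/29 = 10945.2
V_st = 52279.7
V_srs = (1 − 100/500)·11895522.3/100 = 95164.2
Relative efficiency = V_srs / V_st = 95164.2/52279.7 = 1.8203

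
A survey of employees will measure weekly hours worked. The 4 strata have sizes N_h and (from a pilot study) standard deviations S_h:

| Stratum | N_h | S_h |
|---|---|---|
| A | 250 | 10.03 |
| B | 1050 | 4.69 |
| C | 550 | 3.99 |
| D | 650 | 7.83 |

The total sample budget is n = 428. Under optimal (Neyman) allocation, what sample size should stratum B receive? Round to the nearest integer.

Neyman allocation: n_h = n · N_h S_h / Σ N_i S_i, with n = 428.
  stratum A: N_h·S_h = 250·10.03 = 2507.50
  stratum B: N_h·S_h = 1050·4.69 = 4924.50
  stratum C: N_h·S_h = 550·3.99 = 2194.50
  stratum D: N_h·S_h = 650·7.83 = 5089.50
Σ N_h S_h = 14716.00
n for stratum B = 428·4924.50/14716.00 = 143.224 → 143

143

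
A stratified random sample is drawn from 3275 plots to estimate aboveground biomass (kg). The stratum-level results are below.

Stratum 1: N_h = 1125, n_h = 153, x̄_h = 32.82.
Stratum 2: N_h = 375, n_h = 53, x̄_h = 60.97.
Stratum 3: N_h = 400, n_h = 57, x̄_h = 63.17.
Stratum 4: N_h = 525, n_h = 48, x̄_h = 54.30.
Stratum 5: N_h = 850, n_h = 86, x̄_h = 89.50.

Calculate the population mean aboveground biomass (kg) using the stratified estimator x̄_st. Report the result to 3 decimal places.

N = Σ N_h = 3275. Stratum weights W_h = N_h/N.
x̄_st = (1125·32.82 + 375·60.97 + 400·63.17 + 525·54.30 + 850·89.50) / 3275 = 57.90435

x̄_st ≈ 57.904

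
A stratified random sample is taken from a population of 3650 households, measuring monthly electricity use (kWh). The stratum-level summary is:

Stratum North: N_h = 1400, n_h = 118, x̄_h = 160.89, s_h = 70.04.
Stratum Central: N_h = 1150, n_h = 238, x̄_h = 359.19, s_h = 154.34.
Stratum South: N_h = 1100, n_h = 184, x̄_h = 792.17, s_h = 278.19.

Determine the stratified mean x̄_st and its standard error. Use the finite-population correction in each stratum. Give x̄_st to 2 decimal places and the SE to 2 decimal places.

x̄_st = Σ W_h x̄_h = (1400·160.89 + 1150·359.19 + 1100·792.17)/3650 = 413.61685
V̂(x̄_st) = Σ W_h² (1 − n_h/N_h) s_h²/n_h, with W_h = N_h/N and N = 3650:
  stratum North: (1400/3650)²·(1 − 118/1400)·70.04²/118 = 5.60068
  stratum Central: (1150/3650)²·(1 − 238/1150)·154.34²/238 = 7.87929
  stratum South: (1100/3650)²·(1 − 184/1100)·278.19²/184 = 31.8103
V̂(x̄_st) = 45.2903
SE(x̄_st) = √45.2903 = 6.7298

x̄_st ≈ 413.62, SE ≈ 6.73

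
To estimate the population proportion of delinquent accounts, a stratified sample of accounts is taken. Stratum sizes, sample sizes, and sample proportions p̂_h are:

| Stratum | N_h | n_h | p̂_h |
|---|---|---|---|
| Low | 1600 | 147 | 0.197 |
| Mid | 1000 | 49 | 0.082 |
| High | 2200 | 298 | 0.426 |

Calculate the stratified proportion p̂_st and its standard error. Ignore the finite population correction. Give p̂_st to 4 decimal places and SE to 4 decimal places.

p̂_st ≈ 0.2780, SE ≈ 0.0190

N = 4800; stratum weights W_h = N_h/N.
p̂_st = Σ W_h p̂_h = (1600·0.197 + 1000·0.082 + 2200·0.426)/4800 = 0.27800
V̂(p̂_st) = Σ W_h² p̂_h(1−p̂_h)/(n_h−1):
  stratum Low: (1600/4800)²·0.197·0.803/146 = 0.000120389
  stratum Mid: (1000/4800)²·0.082·0.918/48 = 6.80664e-05
  stratum High: (2200/4800)²·0.426·0.574/297 = 0.000172953
V̂(p̂_st) = 0.000361408; SE = √V̂ = 0.0190107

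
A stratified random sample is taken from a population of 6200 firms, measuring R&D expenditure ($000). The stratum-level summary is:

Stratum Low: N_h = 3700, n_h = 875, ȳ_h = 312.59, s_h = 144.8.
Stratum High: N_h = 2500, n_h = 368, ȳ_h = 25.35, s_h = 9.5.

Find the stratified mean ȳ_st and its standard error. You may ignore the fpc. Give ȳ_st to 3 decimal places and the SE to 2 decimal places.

ȳ_st ≈ 196.767, SE ≈ 2.93

ȳ_st = Σ W_h ȳ_h = (3700·312.59 + 2500·25.35)/6200 = 196.76742
V̂(ȳ_st) = Σ W_h² s_h²/n_h, with W_h = N_h/N and N = 6200:
  stratum Low: (3700/6200)²·144.8²/875 = 8.53393
  stratum High: (2500/6200)²·9.5²/368 = 0.0398746
V̂(ȳ_st) = 8.57381
SE(ȳ_st) = √8.57381 = 2.92811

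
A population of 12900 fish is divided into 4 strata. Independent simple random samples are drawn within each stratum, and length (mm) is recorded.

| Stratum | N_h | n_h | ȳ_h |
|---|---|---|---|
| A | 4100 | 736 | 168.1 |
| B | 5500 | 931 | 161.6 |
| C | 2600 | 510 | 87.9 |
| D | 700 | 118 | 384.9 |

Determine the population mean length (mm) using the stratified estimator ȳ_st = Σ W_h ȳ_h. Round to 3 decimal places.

ȳ_st ≈ 160.929

N = Σ N_h = 12900. Stratum weights W_h = N_h/N.
ȳ_st = (4100·168.1 + 5500·161.6 + 2600·87.9 + 700·384.9) / 12900 = 160.92868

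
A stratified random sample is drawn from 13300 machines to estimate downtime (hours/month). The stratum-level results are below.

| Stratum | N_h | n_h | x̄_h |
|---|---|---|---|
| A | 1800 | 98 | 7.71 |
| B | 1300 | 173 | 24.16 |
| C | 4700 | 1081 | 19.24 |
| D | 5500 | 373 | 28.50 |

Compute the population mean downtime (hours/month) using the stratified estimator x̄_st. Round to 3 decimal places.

x̄_st ≈ 21.990

N = Σ N_h = 13300. Stratum weights W_h = N_h/N.
x̄_st = (1800·7.71 + 1300·24.16 + 4700·19.24 + 5500·28.50) / 13300 = 21.98977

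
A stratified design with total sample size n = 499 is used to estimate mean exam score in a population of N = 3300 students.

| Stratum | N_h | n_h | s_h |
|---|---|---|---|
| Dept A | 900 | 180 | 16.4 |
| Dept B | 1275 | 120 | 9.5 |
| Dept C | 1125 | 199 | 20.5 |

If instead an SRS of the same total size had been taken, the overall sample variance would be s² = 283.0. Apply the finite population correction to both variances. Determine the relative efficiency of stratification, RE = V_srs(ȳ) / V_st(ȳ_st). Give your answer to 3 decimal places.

RE ≈ 1.226

V̂(ȳ_st) = Σ W_h² (1 − n_h/N_h) s_h²/n_h, with W_h = N_h/N and N = 3300:
  stratum Dept A: (900/3300)²·(1 − 180/900)·16.4²/180 = 0.0889124
  stratum Dept B: (1275/3300)²·(1 − 120/1275)·9.5²/120 = 0.101702
  stratum Dept C: (1125/3300)²·(1 − 199/1125)·20.5²/199 = 0.202018
V_st = 0.392633
V_srs = (1 − 499/3300)·283.0/499 = 0.481377
Relative efficiency = V_srs / V_st = 0.481377/0.392633 = 1.2260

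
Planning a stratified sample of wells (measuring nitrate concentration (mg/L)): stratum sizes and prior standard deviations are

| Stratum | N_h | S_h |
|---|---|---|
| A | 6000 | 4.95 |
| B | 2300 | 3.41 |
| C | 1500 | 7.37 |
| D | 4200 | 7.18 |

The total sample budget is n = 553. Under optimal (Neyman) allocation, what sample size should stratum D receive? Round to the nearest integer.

212

Neyman allocation: n_h = n · N_h S_h / Σ N_i S_i, with n = 553.
  stratum A: N_h·S_h = 6000·4.95 = 29700.00
  stratum B: N_h·S_h = 2300·3.41 = 7843.00
  stratum C: N_h·S_h = 1500·7.37 = 11055.00
  stratum D: N_h·S_h = 4200·7.18 = 30156.00
Σ N_h S_h = 78754.00
n for stratum D = 553·30156.00/78754.00 = 211.751 → 212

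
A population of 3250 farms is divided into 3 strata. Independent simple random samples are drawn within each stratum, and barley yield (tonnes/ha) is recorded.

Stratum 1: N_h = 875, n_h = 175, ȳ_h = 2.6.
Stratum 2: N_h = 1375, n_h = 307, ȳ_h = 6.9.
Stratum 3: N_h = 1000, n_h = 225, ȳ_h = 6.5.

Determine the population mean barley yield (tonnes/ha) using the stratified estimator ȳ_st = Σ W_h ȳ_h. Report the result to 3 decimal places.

ȳ_st ≈ 5.619

N = Σ N_h = 3250. Stratum weights W_h = N_h/N.
ȳ_st = (875·2.6 + 1375·6.9 + 1000·6.5) / 3250 = 5.61923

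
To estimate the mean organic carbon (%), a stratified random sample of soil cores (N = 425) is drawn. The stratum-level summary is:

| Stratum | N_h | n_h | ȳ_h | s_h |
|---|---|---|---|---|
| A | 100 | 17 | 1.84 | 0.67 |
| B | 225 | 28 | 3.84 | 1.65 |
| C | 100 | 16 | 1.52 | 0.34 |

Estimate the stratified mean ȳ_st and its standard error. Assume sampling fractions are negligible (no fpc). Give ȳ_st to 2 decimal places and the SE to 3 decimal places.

ȳ_st = Σ W_h ȳ_h = (100·1.84 + 225·3.84 + 100·1.52)/425 = 2.82353
V̂(ȳ_st) = Σ W_h² s_h²/n_h, with W_h = N_h/N and N = 425:
  stratum A: (100/425)²·0.67²/17 = 0.00146192
  stratum B: (225/425)²·1.65²/28 = 0.0272519
  stratum C: (100/425)²·0.34²/16 = 0.0004
V̂(ȳ_st) = 0.0291138
SE(ȳ_st) = √0.0291138 = 0.170628

ȳ_st ≈ 2.82, SE ≈ 0.171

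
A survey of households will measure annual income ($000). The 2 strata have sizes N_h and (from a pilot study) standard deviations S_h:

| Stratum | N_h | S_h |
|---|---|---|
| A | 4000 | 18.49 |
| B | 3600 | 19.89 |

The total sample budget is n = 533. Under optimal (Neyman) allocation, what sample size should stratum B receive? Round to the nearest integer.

262

Neyman allocation: n_h = n · N_h S_h / Σ N_i S_i, with n = 533.
  stratum A: N_h·S_h = 4000·18.49 = 73960.00
  stratum B: N_h·S_h = 3600·19.89 = 71604.00
Σ N_h S_h = 145564.00
n for stratum B = 533·71604.00/145564.00 = 262.187 → 262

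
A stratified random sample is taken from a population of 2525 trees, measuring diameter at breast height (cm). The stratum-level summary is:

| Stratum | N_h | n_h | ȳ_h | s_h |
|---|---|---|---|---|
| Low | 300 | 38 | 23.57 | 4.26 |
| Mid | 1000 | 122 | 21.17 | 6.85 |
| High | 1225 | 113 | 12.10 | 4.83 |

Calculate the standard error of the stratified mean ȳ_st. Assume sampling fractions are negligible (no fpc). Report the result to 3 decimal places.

SE(ȳ_st) ≈ 0.340

V̂(ȳ_st) = Σ W_h² s_h²/n_h, with W_h = N_h/N and N = 2525:
  stratum Low: (300/2525)²·4.26²/38 = 0.00674148
  stratum Mid: (1000/2525)²·6.85²/122 = 0.0603252
  stratum High: (1225/2525)²·4.83²/113 = 0.0485921
V̂(ȳ_st) = 0.115659
SE(ȳ_st) = √0.115659 = 0.340086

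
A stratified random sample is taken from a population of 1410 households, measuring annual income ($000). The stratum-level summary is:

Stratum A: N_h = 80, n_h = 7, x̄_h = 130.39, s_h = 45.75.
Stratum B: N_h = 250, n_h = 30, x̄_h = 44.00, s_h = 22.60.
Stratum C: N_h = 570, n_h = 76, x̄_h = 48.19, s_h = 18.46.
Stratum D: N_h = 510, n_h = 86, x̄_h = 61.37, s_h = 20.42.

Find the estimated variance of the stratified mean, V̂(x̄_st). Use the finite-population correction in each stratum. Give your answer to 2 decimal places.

V̂(x̄_st) = Σ W_h² (1 − n_h/N_h) s_h²/n_h, with W_h = N_h/N and N = 1410:
  stratum A: (80/1410)²·(1 − 7/80)·45.75²/7 = 0.878332
  stratum B: (250/1410)²·(1 − 30/250)·22.60²/30 = 0.470999
  stratum C: (570/1410)²·(1 − 76/570)·18.46²/76 = 0.635058
  stratum D: (510/1410)²·(1 − 86/510)·20.42²/86 = 0.527364
V̂(x̄_st) = 2.51175

V̂(x̄_st) ≈ 2.51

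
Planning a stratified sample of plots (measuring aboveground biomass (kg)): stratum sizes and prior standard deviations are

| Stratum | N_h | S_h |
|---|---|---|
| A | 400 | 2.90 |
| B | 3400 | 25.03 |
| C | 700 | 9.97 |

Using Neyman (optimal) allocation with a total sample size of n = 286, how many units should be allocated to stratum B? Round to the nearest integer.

Neyman allocation: n_h = n · N_h S_h / Σ N_i S_i, with n = 286.
  stratum A: N_h·S_h = 400·2.90 = 1160.00
  stratum B: N_h·S_h = 3400·25.03 = 85102.00
  stratum C: N_h·S_h = 700·9.97 = 6979.00
Σ N_h S_h = 93241.00
n for stratum B = 286·85102.00/93241.00 = 261.035 → 261

261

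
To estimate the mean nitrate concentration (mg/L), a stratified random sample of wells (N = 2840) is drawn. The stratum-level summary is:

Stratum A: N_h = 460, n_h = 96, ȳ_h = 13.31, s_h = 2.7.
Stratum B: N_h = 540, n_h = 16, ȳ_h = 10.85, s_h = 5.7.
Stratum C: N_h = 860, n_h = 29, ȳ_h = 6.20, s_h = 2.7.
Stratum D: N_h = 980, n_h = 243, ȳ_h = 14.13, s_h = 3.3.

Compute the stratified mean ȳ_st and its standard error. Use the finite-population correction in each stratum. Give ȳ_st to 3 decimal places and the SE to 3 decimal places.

ȳ_st ≈ 10.972, SE ≈ 0.315

ȳ_st = Σ W_h ȳ_h = (460·13.31 + 540·10.85 + 860·6.20 + 980·14.13)/2840 = 10.97218
V̂(ȳ_st) = Σ W_h² (1 − n_h/N_h) s_h²/n_h, with W_h = N_h/N and N = 2840:
  stratum A: (460/2840)²·(1 − 96/460)·2.7²/96 = 0.00157645
  stratum B: (540/2840)²·(1 − 16/540)·5.7²/16 = 0.071239
  stratum C: (860/2840)²·(1 − 29/860)·2.7²/29 = 0.0222737
  stratum D: (980/2840)²·(1 − 243/980)·3.3²/243 = 0.00401309
V̂(ȳ_st) = 0.0991023
SE(ȳ_st) = √0.0991023 = 0.314805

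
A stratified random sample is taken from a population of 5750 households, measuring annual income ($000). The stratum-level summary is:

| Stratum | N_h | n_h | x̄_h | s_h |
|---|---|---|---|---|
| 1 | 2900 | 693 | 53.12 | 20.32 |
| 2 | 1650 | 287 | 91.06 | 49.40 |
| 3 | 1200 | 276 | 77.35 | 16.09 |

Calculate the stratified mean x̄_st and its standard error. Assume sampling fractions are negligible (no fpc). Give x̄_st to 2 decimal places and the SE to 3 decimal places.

x̄_st = Σ W_h x̄_h = (2900·53.12 + 1650·91.06 + 1200·77.35)/5750 = 69.06383
V̂(x̄_st) = Σ W_h² s_h²/n_h, with W_h = N_h/N and N = 5750:
  stratum 1: (2900/5750)²·20.32²/693 = 0.151556
  stratum 2: (1650/5750)²·49.40²/287 = 0.700171
  stratum 3: (1200/5750)²·16.09²/276 = 0.0408536
V̂(x̄_st) = 0.892581
SE(x̄_st) = √0.892581 = 0.944765

x̄_st ≈ 69.06, SE ≈ 0.945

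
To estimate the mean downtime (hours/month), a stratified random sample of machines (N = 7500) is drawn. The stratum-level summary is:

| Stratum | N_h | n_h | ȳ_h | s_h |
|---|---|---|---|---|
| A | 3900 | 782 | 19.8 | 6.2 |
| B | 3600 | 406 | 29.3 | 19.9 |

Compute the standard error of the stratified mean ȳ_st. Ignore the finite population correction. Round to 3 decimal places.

SE(ȳ_st) ≈ 0.488

V̂(ȳ_st) = Σ W_h² s_h²/n_h, with W_h = N_h/N and N = 7500:
  stratum A: (3900/7500)²·6.2²/782 = 0.0132918
  stratum B: (3600/7500)²·19.9²/406 = 0.224731
V̂(ȳ_st) = 0.238023
SE(ȳ_st) = √0.238023 = 0.487876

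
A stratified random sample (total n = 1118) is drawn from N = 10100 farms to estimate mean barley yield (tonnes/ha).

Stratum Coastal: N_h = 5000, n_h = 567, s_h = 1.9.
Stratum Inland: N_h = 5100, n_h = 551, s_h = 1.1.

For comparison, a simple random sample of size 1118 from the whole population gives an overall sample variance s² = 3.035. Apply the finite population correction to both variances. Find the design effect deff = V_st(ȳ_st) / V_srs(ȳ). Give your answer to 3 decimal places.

V̂(ȳ_st) = Σ W_h² (1 − n_h/N_h) s_h²/n_h, with W_h = N_h/N and N = 10100:
  stratum Coastal: (5000/10100)²·(1 − 567/5000)·1.9²/567 = 0.0013834
  stratum Inland: (5100/10100)²·(1 − 551/5100)·1.1²/551 = 0.000499433
V_st = 0.00188284
V_srs = (1 − 1118/10100)·3.035/1118 = 0.00241417
deff = V_st / V_srs = 0.00188284/0.00241417 = 0.7799

deff ≈ 0.780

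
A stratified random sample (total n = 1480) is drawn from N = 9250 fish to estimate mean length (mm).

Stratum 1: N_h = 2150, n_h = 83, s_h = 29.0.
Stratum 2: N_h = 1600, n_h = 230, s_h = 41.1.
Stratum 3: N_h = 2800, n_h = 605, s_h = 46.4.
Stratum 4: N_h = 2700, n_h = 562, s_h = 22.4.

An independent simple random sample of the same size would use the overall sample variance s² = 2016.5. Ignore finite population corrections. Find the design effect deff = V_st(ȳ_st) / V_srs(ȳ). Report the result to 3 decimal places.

deff ≈ 0.858

V̂(ȳ_st) = Σ W_h² s_h²/n_h, with W_h = N_h/N and N = 9250:
  stratum 1: (2150/9250)²·29.0²/83 = 0.547408
  stratum 2: (1600/9250)²·41.1²/230 = 0.219742
  stratum 3: (2800/9250)²·46.4²/605 = 0.326072
  stratum 4: (2700/9250)²·22.4²/562 = 0.0760683
V_st = 1.16929
V_srs = s²/n = 2016.5/1480 = 1.3625
deff = V_st / V_srs = 1.16929/1.3625 = 0.8582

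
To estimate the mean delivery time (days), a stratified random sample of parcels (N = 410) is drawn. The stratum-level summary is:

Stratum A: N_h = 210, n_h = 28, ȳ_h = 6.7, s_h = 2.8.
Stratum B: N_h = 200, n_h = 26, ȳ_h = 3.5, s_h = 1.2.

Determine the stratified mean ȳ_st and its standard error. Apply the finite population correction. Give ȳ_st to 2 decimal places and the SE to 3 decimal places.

ȳ_st ≈ 5.14, SE ≈ 0.274

ȳ_st = Σ W_h ȳ_h = (210·6.7 + 200·3.5)/410 = 5.13902
V̂(ȳ_st) = Σ W_h² (1 − n_h/N_h) s_h²/n_h, with W_h = N_h/N and N = 410:
  stratum A: (210/410)²·(1 − 28/210)·2.8²/28 = 0.0636621
  stratum B: (200/410)²·(1 − 26/200)·1.2²/26 = 0.0114657
V̂(ȳ_st) = 0.0751278
SE(ȳ_st) = √0.0751278 = 0.274095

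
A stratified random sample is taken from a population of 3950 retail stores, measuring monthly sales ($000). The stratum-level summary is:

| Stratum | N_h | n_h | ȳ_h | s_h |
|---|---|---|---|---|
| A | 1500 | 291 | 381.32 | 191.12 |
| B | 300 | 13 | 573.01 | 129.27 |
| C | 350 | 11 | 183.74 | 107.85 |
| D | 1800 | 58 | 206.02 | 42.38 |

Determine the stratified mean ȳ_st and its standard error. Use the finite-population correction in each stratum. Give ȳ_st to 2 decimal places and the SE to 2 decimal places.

ȳ_st = Σ W_h ȳ_h = (1500·381.32 + 300·573.01 + 350·183.74 + 1800·206.02)/3950 = 298.48810
V̂(ȳ_st) = Σ W_h² (1 − n_h/N_h) s_h²/n_h, with W_h = N_h/N and N = 3950:
  stratum A: (1500/3950)²·(1 − 291/1500)·191.12²/291 = 14.5896
  stratum B: (300/3950)²·(1 − 13/300)·129.27²/13 = 7.09351
  stratum C: (350/3950)²·(1 − 11/350)·107.85²/11 = 8.04121
  stratum D: (1800/3950)²·(1 − 58/1800)·42.38²/58 = 6.22329
V̂(ȳ_st) = 35.9476
SE(ȳ_st) = √35.9476 = 5.99563

ȳ_st ≈ 298.49, SE ≈ 6.00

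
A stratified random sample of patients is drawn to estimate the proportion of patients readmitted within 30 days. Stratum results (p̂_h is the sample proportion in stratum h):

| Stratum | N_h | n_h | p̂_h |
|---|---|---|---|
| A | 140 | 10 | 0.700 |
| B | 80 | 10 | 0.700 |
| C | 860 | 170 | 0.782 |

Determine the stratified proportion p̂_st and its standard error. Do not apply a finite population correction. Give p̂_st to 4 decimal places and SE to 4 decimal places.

N = 1080; stratum weights W_h = N_h/N.
p̂_st = Σ W_h p̂_h = (140·0.700 + 80·0.700 + 860·0.782)/1080 = 0.76530
V̂(p̂_st) = Σ W_h² p̂_h(1−p̂_h)/(n_h−1):
  stratum A: (140/1080)²·0.700·0.300/9 = 0.00039209
  stratum B: (80/1080)²·0.700·0.300/9 = 0.000128029
  stratum C: (860/1080)²·0.782·0.218/169 = 0.000639626
V̂(p̂_st) = 0.00115974; SE = √V̂ = 0.034055

p̂_st ≈ 0.7653, SE ≈ 0.0341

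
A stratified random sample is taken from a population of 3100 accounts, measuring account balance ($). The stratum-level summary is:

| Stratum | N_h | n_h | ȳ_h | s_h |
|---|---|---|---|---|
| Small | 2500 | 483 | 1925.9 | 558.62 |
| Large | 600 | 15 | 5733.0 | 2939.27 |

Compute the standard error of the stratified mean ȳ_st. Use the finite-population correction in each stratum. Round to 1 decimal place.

SE(ȳ_st) ≈ 146.2

V̂(ȳ_st) = Σ W_h² (1 − n_h/N_h) s_h²/n_h, with W_h = N_h/N and N = 3100:
  stratum Small: (2500/3100)²·(1 − 483/2500)·558.62²/483 = 339.007
  stratum Large: (600/3100)²·(1 − 15/600)·2939.27²/15 = 21036.4
V̂(ȳ_st) = 21375.4
SE(ȳ_st) = √21375.4 = 146.203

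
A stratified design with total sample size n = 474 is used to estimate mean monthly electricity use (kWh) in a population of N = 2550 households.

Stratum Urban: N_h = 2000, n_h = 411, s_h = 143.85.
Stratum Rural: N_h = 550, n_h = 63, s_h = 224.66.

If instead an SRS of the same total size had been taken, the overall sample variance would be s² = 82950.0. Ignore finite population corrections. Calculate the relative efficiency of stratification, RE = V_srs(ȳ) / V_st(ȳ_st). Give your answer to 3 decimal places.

V̂(ȳ_st) = Σ W_h² s_h²/n_h, with W_h = N_h/N and N = 2550:
  stratum Urban: (2000/2550)²·143.85²/411 = 30.9712
  stratum Rural: (550/2550)²·224.66²/63 = 37.2697
V_st = 68.2409
V_srs = s²/n = 82950.0/474 = 175
Relative efficiency = V_srs / V_st = 175/68.2409 = 2.5644

RE ≈ 2.564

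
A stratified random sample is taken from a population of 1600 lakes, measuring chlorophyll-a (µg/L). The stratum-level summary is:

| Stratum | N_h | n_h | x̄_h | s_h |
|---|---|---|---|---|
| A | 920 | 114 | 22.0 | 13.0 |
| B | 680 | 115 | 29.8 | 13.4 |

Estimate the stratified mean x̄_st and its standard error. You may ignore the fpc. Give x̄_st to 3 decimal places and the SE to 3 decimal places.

x̄_st = Σ W_h x̄_h = (920·22.0 + 680·29.8)/1600 = 25.31500
V̂(x̄_st) = Σ W_h² s_h²/n_h, with W_h = N_h/N and N = 1600:
  stratum A: (920/1600)²·13.0²/114 = 0.490137
  stratum B: (680/1600)²·13.4²/115 = 0.282026
V̂(x̄_st) = 0.772163
SE(x̄_st) = √0.772163 = 0.878728

x̄_st ≈ 25.315, SE ≈ 0.879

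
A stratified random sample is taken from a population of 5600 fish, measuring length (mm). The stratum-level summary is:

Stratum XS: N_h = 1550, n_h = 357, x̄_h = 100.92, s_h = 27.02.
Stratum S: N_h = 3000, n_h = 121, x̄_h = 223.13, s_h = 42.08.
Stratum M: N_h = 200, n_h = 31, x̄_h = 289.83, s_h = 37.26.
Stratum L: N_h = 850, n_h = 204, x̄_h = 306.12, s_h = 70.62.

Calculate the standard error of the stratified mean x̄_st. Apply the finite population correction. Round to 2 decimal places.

SE(x̄_st) ≈ 2.15

V̂(x̄_st) = Σ W_h² (1 − n_h/N_h) s_h²/n_h, with W_h = N_h/N and N = 5600:
  stratum XS: (1550/5600)²·(1 − 357/1550)·27.02²/357 = 0.120586
  stratum S: (3000/5600)²·(1 − 121/3000)·42.08²/121 = 4.03044
  stratum M: (200/5600)²·(1 − 31/200)·37.26²/31 = 0.0482686
  stratum L: (850/5600)²·(1 − 204/850)·70.62²/204 = 0.428056
V̂(x̄_st) = 4.62736
SE(x̄_st) = √4.62736 = 2.15113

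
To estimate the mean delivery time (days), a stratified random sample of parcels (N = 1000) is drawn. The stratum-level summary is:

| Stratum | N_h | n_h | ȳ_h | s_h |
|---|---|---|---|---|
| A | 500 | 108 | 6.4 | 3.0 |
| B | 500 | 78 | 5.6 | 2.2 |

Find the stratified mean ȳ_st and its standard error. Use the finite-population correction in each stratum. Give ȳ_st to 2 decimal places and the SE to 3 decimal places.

ȳ_st = Σ W_h ȳ_h = (500·6.4 + 500·5.6)/1000 = 6.00000
V̂(ȳ_st) = Σ W_h² (1 − n_h/N_h) s_h²/n_h, with W_h = N_h/N and N = 1000:
  stratum A: (500/1000)²·(1 − 108/500)·3.0²/108 = 0.0163333
  stratum B: (500/1000)²·(1 − 78/500)·2.2²/78 = 0.0130928
V̂(ȳ_st) = 0.0294262
SE(ȳ_st) = √0.0294262 = 0.171541

ȳ_st ≈ 6.00, SE ≈ 0.172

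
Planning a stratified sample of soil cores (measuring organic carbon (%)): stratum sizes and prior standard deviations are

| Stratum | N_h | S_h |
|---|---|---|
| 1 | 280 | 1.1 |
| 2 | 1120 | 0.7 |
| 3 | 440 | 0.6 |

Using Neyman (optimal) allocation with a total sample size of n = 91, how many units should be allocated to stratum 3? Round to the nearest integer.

Neyman allocation: n_h = n · N_h S_h / Σ N_i S_i, with n = 91.
  stratum 1: N_h·S_h = 280·1.1 = 308.00
  stratum 2: N_h·S_h = 1120·0.7 = 784.00
  stratum 3: N_h·S_h = 440·0.6 = 264.00
Σ N_h S_h = 1356.00
n for stratum 3 = 91·264.00/1356.00 = 17.717 → 18

18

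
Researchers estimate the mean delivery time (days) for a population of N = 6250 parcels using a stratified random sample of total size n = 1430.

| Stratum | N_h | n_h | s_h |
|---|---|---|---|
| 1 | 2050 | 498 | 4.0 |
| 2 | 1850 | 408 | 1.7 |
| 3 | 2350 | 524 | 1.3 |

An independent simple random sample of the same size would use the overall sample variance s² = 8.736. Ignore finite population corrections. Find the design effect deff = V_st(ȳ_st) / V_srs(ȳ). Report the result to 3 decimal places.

deff ≈ 0.742

V̂(ȳ_st) = Σ W_h² s_h²/n_h, with W_h = N_h/N and N = 6250:
  stratum 1: (2050/6250)²·4.0²/498 = 0.00345651
  stratum 2: (1850/6250)²·1.7²/408 = 0.000620613
  stratum 3: (2350/6250)²·1.3²/524 = 0.000455965
V_st = 0.00453309
V_srs = s²/n = 8.736/1430 = 0.00610909
deff = V_st / V_srs = 0.00453309/0.00610909 = 0.7420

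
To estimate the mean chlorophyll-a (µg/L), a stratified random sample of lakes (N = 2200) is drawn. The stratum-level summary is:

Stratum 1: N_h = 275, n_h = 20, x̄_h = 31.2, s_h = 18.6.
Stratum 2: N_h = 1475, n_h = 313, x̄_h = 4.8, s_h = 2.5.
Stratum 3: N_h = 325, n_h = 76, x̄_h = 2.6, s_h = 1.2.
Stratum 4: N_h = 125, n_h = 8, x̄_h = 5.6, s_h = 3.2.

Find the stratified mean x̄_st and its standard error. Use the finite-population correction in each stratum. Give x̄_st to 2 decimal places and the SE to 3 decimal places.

x̄_st ≈ 7.82, SE ≈ 0.512

x̄_st = Σ W_h x̄_h = (275·31.2 + 1475·4.8 + 325·2.6 + 125·5.6)/2200 = 7.82045
V̂(x̄_st) = Σ W_h² (1 − n_h/N_h) s_h²/n_h, with W_h = N_h/N and N = 2200:
  stratum 1: (275/2200)²·(1 − 20/275)·18.6²/20 = 0.250624
  stratum 2: (1475/2200)²·(1 − 313/1475)·2.5²/313 = 0.00707112
  stratum 3: (325/2200)²·(1 − 76/325)·1.2²/76 = 0.000316801
  stratum 4: (125/2200)²·(1 − 8/125)·3.2²/8 = 0.00386777
V̂(x̄_st) = 0.26188
SE(x̄_st) = √0.26188 = 0.511742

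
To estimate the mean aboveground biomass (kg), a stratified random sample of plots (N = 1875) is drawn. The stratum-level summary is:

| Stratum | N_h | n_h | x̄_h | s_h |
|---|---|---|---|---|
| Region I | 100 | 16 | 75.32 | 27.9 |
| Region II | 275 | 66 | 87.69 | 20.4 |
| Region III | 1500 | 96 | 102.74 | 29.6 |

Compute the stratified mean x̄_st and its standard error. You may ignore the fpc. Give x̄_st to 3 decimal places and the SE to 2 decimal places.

x̄_st = Σ W_h x̄_h = (100·75.32 + 275·87.69 + 1500·102.74)/1875 = 99.07027
V̂(x̄_st) = Σ W_h² s_h²/n_h, with W_h = N_h/N and N = 1875:
  stratum Region I: (100/1875)²·27.9²/16 = 0.138384
  stratum Region II: (275/1875)²·20.4²/66 = 0.135637
  stratum Region III: (1500/1875)²·29.6²/96 = 5.84107
V̂(x̄_st) = 6.11509
SE(x̄_st) = √6.11509 = 2.47287

x̄_st ≈ 99.070, SE ≈ 2.47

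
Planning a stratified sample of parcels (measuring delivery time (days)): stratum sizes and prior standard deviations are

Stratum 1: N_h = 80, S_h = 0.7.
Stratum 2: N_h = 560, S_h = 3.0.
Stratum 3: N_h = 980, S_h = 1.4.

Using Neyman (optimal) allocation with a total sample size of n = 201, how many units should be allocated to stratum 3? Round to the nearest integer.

Neyman allocation: n_h = n · N_h S_h / Σ N_i S_i, with n = 201.
  stratum 1: N_h·S_h = 80·0.7 = 56.00
  stratum 2: N_h·S_h = 560·3.0 = 1680.00
  stratum 3: N_h·S_h = 980·1.4 = 1372.00
Σ N_h S_h = 3108.00
n for stratum 3 = 201·1372.00/3108.00 = 88.730 → 89

89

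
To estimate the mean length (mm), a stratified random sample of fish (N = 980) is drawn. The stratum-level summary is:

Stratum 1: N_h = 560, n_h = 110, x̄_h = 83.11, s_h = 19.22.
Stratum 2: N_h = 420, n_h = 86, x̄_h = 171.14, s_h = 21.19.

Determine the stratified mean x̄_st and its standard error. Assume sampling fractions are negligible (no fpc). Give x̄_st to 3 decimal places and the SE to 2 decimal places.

x̄_st ≈ 120.837, SE ≈ 1.43

x̄_st = Σ W_h x̄_h = (560·83.11 + 420·171.14)/980 = 120.83714
V̂(x̄_st) = Σ W_h² s_h²/n_h, with W_h = N_h/N and N = 980:
  stratum 1: (560/980)²·19.22²/110 = 1.09657
  stratum 2: (420/980)²·21.19²/86 = 0.958981
V̂(x̄_st) = 2.05555
SE(x̄_st) = √2.05555 = 1.43372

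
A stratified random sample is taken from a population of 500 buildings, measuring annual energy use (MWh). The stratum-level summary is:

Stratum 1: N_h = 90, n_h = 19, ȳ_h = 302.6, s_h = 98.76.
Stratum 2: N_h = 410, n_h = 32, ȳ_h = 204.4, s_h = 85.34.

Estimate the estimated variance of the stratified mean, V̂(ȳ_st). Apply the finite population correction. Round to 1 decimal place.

V̂(ȳ_st) = Σ W_h² (1 − n_h/N_h) s_h²/n_h, with W_h = N_h/N and N = 500:
  stratum 1: (90/500)²·(1 − 19/90)·98.76²/19 = 13.1211
  stratum 2: (410/500)²·(1 − 32/410)·85.34²/32 = 141.088
V̂(ȳ_st) = 154.209

V̂(ȳ_st) ≈ 154.2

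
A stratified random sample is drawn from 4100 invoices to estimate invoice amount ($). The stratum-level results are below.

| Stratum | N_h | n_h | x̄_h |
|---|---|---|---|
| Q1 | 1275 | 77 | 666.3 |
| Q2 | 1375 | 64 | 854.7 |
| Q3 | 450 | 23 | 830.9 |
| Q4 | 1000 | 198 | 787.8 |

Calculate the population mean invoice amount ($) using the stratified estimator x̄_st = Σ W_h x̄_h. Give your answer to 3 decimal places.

x̄_st ≈ 777.183

N = Σ N_h = 4100. Stratum weights W_h = N_h/N.
x̄_st = (1275·666.3 + 1375·854.7 + 450·830.9 + 1000·787.8) / 4100 = 777.18293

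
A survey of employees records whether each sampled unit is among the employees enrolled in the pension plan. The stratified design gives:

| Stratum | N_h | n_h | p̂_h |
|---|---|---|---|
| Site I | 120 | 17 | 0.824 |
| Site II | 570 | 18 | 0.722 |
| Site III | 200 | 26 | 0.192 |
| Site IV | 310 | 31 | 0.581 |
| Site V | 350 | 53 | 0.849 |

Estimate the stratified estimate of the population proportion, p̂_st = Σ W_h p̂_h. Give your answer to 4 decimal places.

N = 1550; stratum weights W_h = N_h/N.
p̂_st = Σ W_h p̂_h = (120·0.824 + 570·0.722 + 200·0.192 + 310·0.581 + 350·0.849)/1550 = 0.66199

p̂_st ≈ 0.6620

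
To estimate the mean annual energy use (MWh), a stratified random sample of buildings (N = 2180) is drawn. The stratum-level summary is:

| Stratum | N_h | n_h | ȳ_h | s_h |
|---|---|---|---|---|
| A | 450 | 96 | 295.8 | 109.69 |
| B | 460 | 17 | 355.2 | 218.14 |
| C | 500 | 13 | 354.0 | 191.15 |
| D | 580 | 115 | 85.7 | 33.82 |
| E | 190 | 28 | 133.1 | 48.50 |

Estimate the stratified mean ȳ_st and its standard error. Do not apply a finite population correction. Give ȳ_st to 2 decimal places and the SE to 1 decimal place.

ȳ_st = Σ W_h ȳ_h = (450·295.8 + 460·355.2 + 500·354.0 + 580·85.7 + 190·133.1)/2180 = 251.60413
V̂(ȳ_st) = Σ W_h² s_h²/n_h, with W_h = N_h/N and N = 2180:
  stratum A: (450/2180)²·109.69²/96 = 5.34041
  stratum B: (460/2180)²·218.14²/17 = 124.631
  stratum C: (500/2180)²·191.15²/13 = 147.854
  stratum D: (580/2180)²·33.82²/115 = 0.704032
  stratum E: (190/2180)²·48.50²/28 = 0.638145
V̂(ȳ_st) = 279.167
SE(ȳ_st) = √279.167 = 16.7083

ȳ_st ≈ 251.60, SE ≈ 16.7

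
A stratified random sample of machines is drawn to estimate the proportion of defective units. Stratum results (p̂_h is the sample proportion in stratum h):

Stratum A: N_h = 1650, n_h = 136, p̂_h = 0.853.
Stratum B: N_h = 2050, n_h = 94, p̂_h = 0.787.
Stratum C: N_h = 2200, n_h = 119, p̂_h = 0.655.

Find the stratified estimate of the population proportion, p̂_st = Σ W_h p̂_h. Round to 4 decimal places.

N = 5900; stratum weights W_h = N_h/N.
p̂_st = Σ W_h p̂_h = (1650·0.853 + 2050·0.787 + 2200·0.655)/5900 = 0.75624

p̂_st ≈ 0.7562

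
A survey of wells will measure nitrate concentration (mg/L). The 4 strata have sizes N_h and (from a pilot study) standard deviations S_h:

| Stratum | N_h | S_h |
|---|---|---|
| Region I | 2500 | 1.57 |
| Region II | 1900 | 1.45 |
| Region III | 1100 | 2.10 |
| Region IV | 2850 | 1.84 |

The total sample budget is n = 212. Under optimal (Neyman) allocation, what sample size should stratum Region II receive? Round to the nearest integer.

Neyman allocation: n_h = n · N_h S_h / Σ N_i S_i, with n = 212.
  stratum Region I: N_h·S_h = 2500·1.57 = 3925.00
  stratum Region II: N_h·S_h = 1900·1.45 = 2755.00
  stratum Region III: N_h·S_h = 1100·2.10 = 2310.00
  stratum Region IV: N_h·S_h = 2850·1.84 = 5244.00
Σ N_h S_h = 14234.00
n for stratum Region II = 212·2755.00/14234.00 = 41.033 → 41

41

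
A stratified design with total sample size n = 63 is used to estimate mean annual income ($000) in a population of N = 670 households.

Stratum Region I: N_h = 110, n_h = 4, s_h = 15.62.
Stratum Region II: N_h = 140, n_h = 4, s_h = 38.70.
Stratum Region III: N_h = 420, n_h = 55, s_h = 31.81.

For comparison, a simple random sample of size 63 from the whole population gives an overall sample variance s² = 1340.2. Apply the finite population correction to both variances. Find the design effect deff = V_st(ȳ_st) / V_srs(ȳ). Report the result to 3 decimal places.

V̂(ȳ_st) = Σ W_h² (1 − n_h/N_h) s_h²/n_h, with W_h = N_h/N and N = 670:
  stratum Region I: (110/670)²·(1 − 4/110)·15.62²/4 = 1.58435
  stratum Region II: (140/670)²·(1 − 4/140)·38.70²/4 = 15.8811
  stratum Region III: (420/670)²·(1 − 55/420)·31.81²/55 = 6.28286
V_st = 23.7483
V_srs = (1 − 63/670)·1340.2/63 = 19.2727
deff = V_st / V_srs = 23.7483/19.2727 = 1.2322

deff ≈ 1.232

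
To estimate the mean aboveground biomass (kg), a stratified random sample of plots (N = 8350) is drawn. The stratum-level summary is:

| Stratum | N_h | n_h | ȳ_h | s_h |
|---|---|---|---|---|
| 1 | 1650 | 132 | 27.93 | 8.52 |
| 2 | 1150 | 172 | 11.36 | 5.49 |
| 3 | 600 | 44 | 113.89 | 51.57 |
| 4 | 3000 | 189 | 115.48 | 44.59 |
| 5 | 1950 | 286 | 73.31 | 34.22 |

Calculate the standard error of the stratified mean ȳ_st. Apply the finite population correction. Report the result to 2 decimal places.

V̂(ȳ_st) = Σ W_h² (1 − n_h/N_h) s_h²/n_h, with W_h = N_h/N and N = 8350:
  stratum 1: (1650/8350)²·(1 − 132/1650)·8.52²/132 = 0.0197555
  stratum 2: (1150/8350)²·(1 − 172/1150)·5.49²/172 = 0.0028267
  stratum 3: (600/8350)²·(1 − 44/600)·51.57²/44 = 0.289198
  stratum 4: (3000/8350)²·(1 − 189/3000)·44.59²/189 = 1.2724
  stratum 5: (1950/8350)²·(1 − 286/1950)·34.22²/286 = 0.19055
V̂(ȳ_st) = 1.77473
SE(ȳ_st) = √1.77473 = 1.33219

SE(ȳ_st) ≈ 1.33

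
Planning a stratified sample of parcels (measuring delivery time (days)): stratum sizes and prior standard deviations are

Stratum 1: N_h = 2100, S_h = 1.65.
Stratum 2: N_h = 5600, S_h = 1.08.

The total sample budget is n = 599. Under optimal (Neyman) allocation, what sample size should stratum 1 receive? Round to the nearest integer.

218

Neyman allocation: n_h = n · N_h S_h / Σ N_i S_i, with n = 599.
  stratum 1: N_h·S_h = 2100·1.65 = 3465.00
  stratum 2: N_h·S_h = 5600·1.08 = 6048.00
Σ N_h S_h = 9513.00
n for stratum 1 = 599·3465.00/9513.00 = 218.179 → 218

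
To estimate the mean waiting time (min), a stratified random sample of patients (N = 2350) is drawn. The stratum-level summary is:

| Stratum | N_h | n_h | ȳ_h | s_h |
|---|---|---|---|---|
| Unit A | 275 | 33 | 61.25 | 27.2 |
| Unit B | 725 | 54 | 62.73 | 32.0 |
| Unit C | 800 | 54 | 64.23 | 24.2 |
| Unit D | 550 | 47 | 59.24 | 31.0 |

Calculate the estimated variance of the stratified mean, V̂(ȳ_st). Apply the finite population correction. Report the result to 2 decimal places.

V̂(ȳ_st) ≈ 4.14

V̂(ȳ_st) = Σ W_h² (1 − n_h/N_h) s_h²/n_h, with W_h = N_h/N and N = 2350:
  stratum Unit A: (275/2350)²·(1 − 33/275)·27.2²/33 = 0.270169
  stratum Unit B: (725/2350)²·(1 − 54/725)·32.0²/54 = 1.67044
  stratum Unit C: (800/2350)²·(1 − 54/800)·24.2²/54 = 1.17201
  stratum Unit D: (550/2350)²·(1 − 47/550)·31.0²/47 = 1.02428
V̂(ȳ_st) = 4.1369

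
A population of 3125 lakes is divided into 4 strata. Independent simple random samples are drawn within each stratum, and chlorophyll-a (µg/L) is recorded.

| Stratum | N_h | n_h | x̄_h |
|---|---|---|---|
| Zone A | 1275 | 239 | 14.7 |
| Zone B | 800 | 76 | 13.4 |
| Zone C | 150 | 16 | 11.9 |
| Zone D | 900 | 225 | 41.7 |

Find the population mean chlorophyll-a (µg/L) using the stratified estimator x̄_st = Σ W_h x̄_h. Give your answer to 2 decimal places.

N = Σ N_h = 3125. Stratum weights W_h = N_h/N.
x̄_st = (1275·14.7 + 800·13.4 + 150·11.9 + 900·41.7) / 3125 = 22.0088

x̄_st ≈ 22.01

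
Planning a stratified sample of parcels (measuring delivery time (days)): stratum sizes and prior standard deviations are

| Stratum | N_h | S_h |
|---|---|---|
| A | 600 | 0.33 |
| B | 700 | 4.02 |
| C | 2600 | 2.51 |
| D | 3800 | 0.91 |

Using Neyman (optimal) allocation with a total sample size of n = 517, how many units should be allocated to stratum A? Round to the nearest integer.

8

Neyman allocation: n_h = n · N_h S_h / Σ N_i S_i, with n = 517.
  stratum A: N_h·S_h = 600·0.33 = 198.00
  stratum B: N_h·S_h = 700·4.02 = 2814.00
  stratum C: N_h·S_h = 2600·2.51 = 6526.00
  stratum D: N_h·S_h = 3800·0.91 = 3458.00
Σ N_h S_h = 12996.00
n for stratum A = 517·198.00/12996.00 = 7.877 → 8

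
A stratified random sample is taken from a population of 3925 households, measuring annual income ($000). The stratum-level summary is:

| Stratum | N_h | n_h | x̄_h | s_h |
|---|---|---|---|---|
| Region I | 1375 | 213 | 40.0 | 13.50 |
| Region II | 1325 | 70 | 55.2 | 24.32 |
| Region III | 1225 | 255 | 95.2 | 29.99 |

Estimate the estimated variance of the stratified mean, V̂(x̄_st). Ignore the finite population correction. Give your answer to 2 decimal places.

V̂(x̄_st) ≈ 1.41

V̂(x̄_st) = Σ W_h² s_h²/n_h, with W_h = N_h/N and N = 3925:
  stratum Region I: (1375/3925)²·13.50²/213 = 0.105006
  stratum Region II: (1325/3925)²·24.32²/70 = 0.962901
  stratum Region III: (1225/3925)²·29.99²/255 = 0.343562
V̂(x̄_st) = 1.41147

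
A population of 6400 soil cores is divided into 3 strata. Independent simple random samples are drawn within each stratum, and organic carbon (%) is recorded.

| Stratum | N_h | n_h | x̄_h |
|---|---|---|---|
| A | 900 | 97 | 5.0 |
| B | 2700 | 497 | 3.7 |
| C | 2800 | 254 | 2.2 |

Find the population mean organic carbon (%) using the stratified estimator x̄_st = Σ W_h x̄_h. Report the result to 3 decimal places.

x̄_st ≈ 3.227

N = Σ N_h = 6400. Stratum weights W_h = N_h/N.
x̄_st = (900·5.0 + 2700·3.7 + 2800·2.2) / 6400 = 3.22656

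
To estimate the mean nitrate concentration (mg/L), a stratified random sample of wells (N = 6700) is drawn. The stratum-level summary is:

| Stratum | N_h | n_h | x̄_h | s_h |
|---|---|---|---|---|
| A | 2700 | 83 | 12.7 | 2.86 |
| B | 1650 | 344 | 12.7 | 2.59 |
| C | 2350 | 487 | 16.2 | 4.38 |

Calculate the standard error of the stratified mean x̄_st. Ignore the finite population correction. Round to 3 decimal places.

SE(x̄_st) ≈ 0.148

V̂(x̄_st) = Σ W_h² s_h²/n_h, with W_h = N_h/N and N = 6700:
  stratum A: (2700/6700)²·2.86²/83 = 0.0160041
  stratum B: (1650/6700)²·2.59²/344 = 0.00118266
  stratum C: (2350/6700)²·4.38²/487 = 0.00484625
V̂(x̄_st) = 0.022033
SE(x̄_st) = √0.022033 = 0.148435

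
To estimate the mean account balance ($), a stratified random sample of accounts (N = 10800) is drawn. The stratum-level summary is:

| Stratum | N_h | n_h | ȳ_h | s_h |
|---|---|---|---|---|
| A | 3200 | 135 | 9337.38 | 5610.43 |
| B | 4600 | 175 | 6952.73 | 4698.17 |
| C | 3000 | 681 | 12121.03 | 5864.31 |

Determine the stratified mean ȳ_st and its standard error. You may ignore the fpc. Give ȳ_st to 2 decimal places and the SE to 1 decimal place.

ȳ_st ≈ 9094.93, SE ≈ 217.4

ȳ_st = Σ W_h ȳ_h = (3200·9337.38 + 4600·6952.73 + 3000·12121.03)/10800 = 9094.93185
V̂(ȳ_st) = Σ W_h² s_h²/n_h, with W_h = N_h/N and N = 10800:
  stratum A: (3200/10800)²·5610.43²/135 = 20469.7
  stratum B: (4600/10800)²·4698.17²/175 = 22881.7
  stratum C: (3000/10800)²·5864.31²/681 = 3896.56
V̂(ȳ_st) = 47247.9
SE(ȳ_st) = √47247.9 = 217.366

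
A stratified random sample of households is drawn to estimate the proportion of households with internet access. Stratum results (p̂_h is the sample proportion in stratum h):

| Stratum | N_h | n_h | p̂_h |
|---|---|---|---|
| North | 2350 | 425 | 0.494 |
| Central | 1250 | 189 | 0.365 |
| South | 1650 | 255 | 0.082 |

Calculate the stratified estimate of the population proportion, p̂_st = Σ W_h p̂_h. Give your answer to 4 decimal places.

p̂_st ≈ 0.3338

N = 5250; stratum weights W_h = N_h/N.
p̂_st = Σ W_h p̂_h = (2350·0.494 + 1250·0.365 + 1650·0.082)/5250 = 0.33380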